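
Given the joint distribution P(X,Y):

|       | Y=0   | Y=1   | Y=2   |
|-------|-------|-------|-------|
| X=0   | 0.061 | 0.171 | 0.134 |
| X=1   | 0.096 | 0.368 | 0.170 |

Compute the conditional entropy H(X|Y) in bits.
0.9381 bits

H(X|Y) = H(X,Y) - H(Y)

H(X,Y) = -Σ_{x,y} P(x,y) log₂ P(x,y). Per-cell terms -P(x,y)·log₂P(x,y):
  X=0: 0.2461, 0.4357, 0.3886
  X=1: 0.3246, 0.5307, 0.4346
Sum of the 6 terms: H(X,Y) = 2.3603 bits

Marginal of Y (column sums):
  P(Y=0) = 0.061 + 0.096 = 0.157
  P(Y=1) = 0.171 + 0.368 = 0.539
  P(Y=2) = 0.134 + 0.170 = 0.304
H(Y) = -[0.157·log₂(0.157) + 0.539·log₂(0.539) + 0.304·log₂(0.304)]
  = 0.4194 + 0.4806 + 0.5222 = 1.4222 bits

H(X|Y) = H(X,Y) - H(Y) = 2.3603 - 1.4222 = 0.9381 bits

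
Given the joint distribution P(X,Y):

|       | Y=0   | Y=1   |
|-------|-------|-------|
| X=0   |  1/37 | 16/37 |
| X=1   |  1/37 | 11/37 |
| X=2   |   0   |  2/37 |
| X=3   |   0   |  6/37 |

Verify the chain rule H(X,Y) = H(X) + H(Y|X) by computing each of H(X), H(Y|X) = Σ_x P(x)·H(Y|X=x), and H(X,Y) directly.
H(X) = 1.6955 bits, H(Y|X) = 0.2825 bits, H(X,Y) = 1.9780 bits

Marginal of X (row sums):
  P(X=0) = 1/37 + 16/37 = 17/37
  P(X=1) = 1/37 + 11/37 = 12/37
  P(X=2) = 0 + 2/37 = 2/37
  P(X=3) = 0 + 6/37 = 6/37
H(X) = -[(17/37)·log₂(17/37) + (12/37)·log₂(12/37) + (2/37)·log₂(2/37) + (6/37)·log₂(6/37)]
  = 0.5155 + 0.5269 + 0.2275 + 0.4256 = 1.6955 bits

H(Y|X) = Σ_x P(x)·H(Y|X=x):
  X=0: P(X=0) = 17/37, P(Y|X=0) = (1/17, 16/17) → H(Y|X=0) = 0.3228
  X=1: P(X=1) = 12/37, P(Y|X=1) = (1/12, 11/12) → H(Y|X=1) = 0.4138
  X=2: P(X=2) = 2/37, P(Y|X=2) = (0, 1) → H(Y|X=2) = 0.0000
  X=3: P(X=3) = 6/37, P(Y|X=3) = (0, 1) → H(Y|X=3) = 0.0000
H(Y|X) = (17/37)·0.3228 + (12/37)·0.4138 + (2/37)·0.0000 + (6/37)·0.0000 = 0.2825 bits

H(X,Y) = -Σ_{x,y} P(x,y) log₂ P(x,y). Per-cell terms -P(x,y)·log₂P(x,y):
  X=0: 0.1408, 0.5230
  X=1: 0.1408, 0.5203
  X=2: 0.0000, 0.2275
  X=3: 0.0000, 0.4256
  (cells with P = 0 contribute 0)
Sum of the 8 terms: H(X,Y) = 1.9780 bits

Chain rule check:
  H(X) + H(Y|X) = 1.6955 + 0.2825 = 1.9780 bits
  H(X,Y) = 1.9780 bits
✓ Chain rule verified.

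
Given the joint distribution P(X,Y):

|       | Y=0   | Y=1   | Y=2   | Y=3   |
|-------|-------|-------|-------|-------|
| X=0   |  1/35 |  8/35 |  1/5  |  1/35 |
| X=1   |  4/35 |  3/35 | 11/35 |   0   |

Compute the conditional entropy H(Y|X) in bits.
1.4310 bits

H(Y|X) = H(X,Y) - H(X)

H(X,Y) = -Σ_{x,y} P(x,y) log₂ P(x,y). Per-cell terms -P(x,y)·log₂P(x,y):
  X=0: 0.14655, 0.48669, 0.46439, 0.14655
  X=1: 0.35763, 0.30380, 0.52481, 0.00000
  (cells with P = 0 contribute 0)
Sum of the 8 terms: H(X,Y) = 2.4304 bits

Marginal of X (row sums):
  P(X=0) = 1/35 + 8/35 + 1/5 + 1/35 = 17/35
  P(X=1) = 4/35 + 3/35 + 11/35 + 0 = 18/35
H(X) = -[(17/35)·log₂(17/35) + (18/35)·log₂(18/35)]
  = 0.50603 + 0.49338 = 0.9994 bits

H(Y|X) = H(X,Y) - H(X) = 2.4304 - 0.9994 = 1.4310 bits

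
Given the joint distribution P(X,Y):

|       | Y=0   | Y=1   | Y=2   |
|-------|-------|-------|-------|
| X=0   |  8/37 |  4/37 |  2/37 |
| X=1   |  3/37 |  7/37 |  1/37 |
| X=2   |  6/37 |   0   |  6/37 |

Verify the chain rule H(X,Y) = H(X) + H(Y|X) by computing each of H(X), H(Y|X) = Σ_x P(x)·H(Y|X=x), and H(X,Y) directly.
H(X) = 1.5777 bits, H(Y|X) = 1.2149 bits, H(X,Y) = 2.7925 bits

Marginal of X (row sums):
  P(X=0) = 8/37 + 4/37 + 2/37 = 14/37
  P(X=1) = 3/37 + 7/37 + 1/37 = 11/37
  P(X=2) = 6/37 + 0 + 6/37 = 12/37
H(X) = -[(14/37)·log₂(14/37) + (11/37)·log₂(11/37) + (12/37)·log₂(12/37)]
  = 0.53052 + 0.52028 + 0.52686 = 1.5777 bits

H(Y|X) = Σ_x P(x)·H(Y|X=x):
  X=0: P(X=0) = 14/37, P(Y|X=0) = (4/7, 2/7, 1/7) → H(Y|X=0) = 1.37878
  X=1: P(X=1) = 11/37, P(Y|X=1) = (3/11, 7/11, 1/11) → H(Y|X=1) = 1.24067
  X=2: P(X=2) = 12/37, P(Y|X=2) = (1/2, 0, 1/2) → H(Y|X=2) = 1.00000
H(Y|X) = (14/37)·1.37878 + (11/37)·1.24067 + (12/37)·1.00000 = 1.2149 bits

H(X,Y) = -Σ_{x,y} P(x,y) log₂ P(x,y). Per-cell terms -P(x,y)·log₂P(x,y):
  X=0: 0.47772, 0.34697, 0.22754
  X=1: 0.29388, 0.45445, 0.14080
  X=2: 0.42559, 0.00000, 0.42559
  (cells with P = 0 contribute 0)
Sum of the 9 terms: H(X,Y) = 2.7925 bits

Chain rule check:
  H(X) + H(Y|X) = 1.5777 + 1.2149 = 2.7926 bits
  H(X,Y) = 2.7925 bits
✓ Chain rule verified (Δ = 0.0001 is 4-dp rounding noise: each of the three values was rounded independently).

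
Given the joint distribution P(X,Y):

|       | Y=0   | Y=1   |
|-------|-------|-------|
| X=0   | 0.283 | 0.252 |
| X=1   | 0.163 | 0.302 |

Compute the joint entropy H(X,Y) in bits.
1.9647 bits

H(X,Y) = -Σ_{x,y} P(x,y) log₂ P(x,y). Per-cell terms -P(x,y)·log₂P(x,y):
  X=0: 0.51538, 0.50110
  X=1: 0.42658, 0.52167
Sum of the 4 terms: H(X,Y) = 1.9647 bits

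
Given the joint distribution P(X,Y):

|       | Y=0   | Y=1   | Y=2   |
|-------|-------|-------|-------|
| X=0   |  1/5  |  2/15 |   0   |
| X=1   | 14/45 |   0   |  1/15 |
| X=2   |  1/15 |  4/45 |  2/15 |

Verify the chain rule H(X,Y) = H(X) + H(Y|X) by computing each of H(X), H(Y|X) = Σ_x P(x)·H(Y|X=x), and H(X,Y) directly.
H(X) = 1.5764 bits, H(Y|X) = 1.0185 bits, H(X,Y) = 2.5949 bits

Marginal of X (row sums):
  P(X=0) = 1/5 + 2/15 + 0 = 1/3
  P(X=1) = 14/45 + 0 + 1/15 = 17/45
  P(X=2) = 1/15 + 4/45 + 2/15 = 13/45
H(X) = -[(1/3)·log₂(1/3) + (17/45)·log₂(17/45) + (13/45)·log₂(13/45)]
  = 0.528321 + 0.530547 + 0.517519 = 1.5764 bits

H(Y|X) = Σ_x P(x)·H(Y|X=x):
  X=0: P(X=0) = 1/3, P(Y|X=0) = (3/5, 2/5, 0) → H(Y|X=0) = 0.970951
  X=1: P(X=1) = 17/45, P(Y|X=1) = (14/17, 0, 3/17) → H(Y|X=1) = 0.672295
  X=2: P(X=2) = 13/45, P(Y|X=2) = (3/13, 4/13, 6/13) → H(Y|X=2) = 1.526235
H(Y|X) = (1/3)·0.970951 + (17/45)·0.672295 + (13/45)·1.526235 = 1.0185 bits

H(X,Y) = -Σ_{x,y} P(x,y) log₂ P(x,y). Per-cell terms -P(x,y)·log₂P(x,y):
  X=0: 0.464386, 0.387585, 0.000000
  X=1: 0.524066, 0.000000, 0.260459
  X=2: 0.260459, 0.310387, 0.387585
  (cells with P = 0 contribute 0)
Sum of the 9 terms: H(X,Y) = 2.5949 bits

Chain rule check:
  H(X) + H(Y|X) = 1.5764 + 1.0185 = 2.5949 bits
  H(X,Y) = 2.5949 bits
✓ Chain rule verified.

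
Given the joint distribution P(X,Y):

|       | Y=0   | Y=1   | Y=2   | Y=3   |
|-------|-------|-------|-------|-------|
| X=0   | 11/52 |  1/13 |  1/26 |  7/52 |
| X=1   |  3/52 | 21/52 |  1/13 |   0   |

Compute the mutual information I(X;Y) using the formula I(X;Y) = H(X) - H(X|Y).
0.3830 bits

I(X;Y) = H(X) - H(X|Y)

Marginal of X (row sums):
  P(X=0) = 11/52 + 1/13 + 1/26 + 7/52 = 6/13
  P(X=1) = 3/52 + 21/52 + 1/13 + 0 = 7/13
H(X) = -[(6/13)·log₂(6/13) + (7/13)·log₂(7/13)]
  = 0.5148 + 0.4809 = 0.9957 bits

Marginal of Y (column sums):
  P(Y=0) = 11/52 + 3/52 = 7/26
  P(Y=1) = 1/13 + 21/52 = 25/52
  P(Y=2) = 1/26 + 1/13 = 3/26
  P(Y=3) = 7/52 + 0 = 7/52
H(X|Y) = Σ_y P(y)·H(X|Y=y):
  Y=0: P(Y=0) = 7/26, P(X|Y=0) = (11/14, 3/14) → H(X|Y=0) = 0.7496
  Y=1: P(Y=1) = 25/52, P(X|Y=1) = (4/25, 21/25) → H(X|Y=1) = 0.6343
  Y=2: P(Y=2) = 3/26, P(X|Y=2) = (1/3, 2/3) → H(X|Y=2) = 0.9183
  Y=3: P(Y=3) = 7/52, P(X|Y=3) = (1, 0) → H(X|Y=3) = 0.0000
H(X|Y) = (7/26)·0.7496 + (25/52)·0.6343 + (3/26)·0.9183 + (7/52)·0.0000 = 0.6127 bits

I(X;Y) = H(X) - H(X|Y) = 0.9957 - 0.6127 = 0.3830 bits

Cross-check via I(X;Y) = H(X) + H(Y) - H(X,Y): computing H(Y) from the column sums and H(X,Y) from the 8 cells in the same way gives H(Y) = 1.7666 bits and H(X,Y) = 2.3793 bits, so
I(X;Y) = 0.9957 + 1.7666 - 2.3793 = 0.3830 bits ✓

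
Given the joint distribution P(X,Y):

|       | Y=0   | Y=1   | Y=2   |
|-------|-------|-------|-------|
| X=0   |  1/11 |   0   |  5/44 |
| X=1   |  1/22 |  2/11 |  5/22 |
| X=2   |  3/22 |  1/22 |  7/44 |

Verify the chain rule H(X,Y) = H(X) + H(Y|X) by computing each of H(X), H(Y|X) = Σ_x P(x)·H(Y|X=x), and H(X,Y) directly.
H(X) = 1.5146 bits, H(Y|X) = 1.3087 bits, H(X,Y) = 2.8233 bits

Marginal of X (row sums):
  P(X=0) = 1/11 + 0 + 5/44 = 9/44
  P(X=1) = 1/22 + 2/11 + 5/22 = 5/11
  P(X=2) = 3/22 + 1/22 + 7/44 = 15/44
H(X) = -[(9/44)·log₂(9/44) + (5/11)·log₂(5/11) + (15/44)·log₂(15/44)]
  = 0.4683 + 0.5170 + 0.5293 = 1.5146 bits

H(Y|X) = Σ_x P(x)·H(Y|X=x):
  X=0: P(X=0) = 9/44, P(Y|X=0) = (4/9, 0, 5/9) → H(Y|X=0) = 0.9911
  X=1: P(X=1) = 5/11, P(Y|X=1) = (1/10, 2/5, 1/2) → H(Y|X=1) = 1.3610
  X=2: P(X=2) = 15/44, P(Y|X=2) = (2/5, 2/15, 7/15) → H(Y|X=2) = 1.4295
H(Y|X) = (9/44)·0.9911 + (5/11)·1.3610 + (15/44)·1.4295 = 1.3087 bits

H(X,Y) = -Σ_{x,y} P(x,y) log₂ P(x,y). Per-cell terms -P(x,y)·log₂P(x,y):
  X=0: 0.3145, 0.0000, 0.3565
  X=1: 0.2027, 0.4472, 0.4858
  X=2: 0.3920, 0.2027, 0.4219
  (cells with P = 0 contribute 0)
Sum of the 9 terms: H(X,Y) = 2.8233 bits

Chain rule check:
  H(X) + H(Y|X) = 1.5146 + 1.3087 = 2.8233 bits
  H(X,Y) = 2.8233 bits
✓ Chain rule verified.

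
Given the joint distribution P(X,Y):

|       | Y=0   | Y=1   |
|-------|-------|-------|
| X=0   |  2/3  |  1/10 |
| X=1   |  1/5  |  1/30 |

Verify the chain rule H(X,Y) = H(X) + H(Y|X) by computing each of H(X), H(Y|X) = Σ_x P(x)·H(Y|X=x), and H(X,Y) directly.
H(X) = 0.7838 bits, H(Y|X) = 0.5663 bits, H(X,Y) = 1.3501 bits

Marginal of X (row sums):
  P(X=0) = 2/3 + 1/10 = 23/30
  P(X=1) = 1/5 + 1/30 = 7/30
H(X) = -[(23/30)·log₂(23/30) + (7/30)·log₂(7/30)]
  = 0.29389 + 0.48989 = 0.7838 bits

H(Y|X) = Σ_x P(x)·H(Y|X=x):
  X=0: P(X=0) = 23/30, P(Y|X=0) = (20/23, 3/23) → H(Y|X=0) = 0.55863
  X=1: P(X=1) = 7/30, P(Y|X=1) = (6/7, 1/7) → H(Y|X=1) = 0.59167
H(Y|X) = (23/30)·0.55863 + (7/30)·0.59167 = 0.5663 bits

H(X,Y) = -Σ_{x,y} P(x,y) log₂ P(x,y). Per-cell terms -P(x,y)·log₂P(x,y):
  X=0: 0.38998, 0.33219
  X=1: 0.46439, 0.16356
Sum of the 4 terms: H(X,Y) = 1.3501 bits

Chain rule check:
  H(X) + H(Y|X) = 0.7838 + 0.5663 = 1.3501 bits
  H(X,Y) = 1.3501 bits
✓ Chain rule verified.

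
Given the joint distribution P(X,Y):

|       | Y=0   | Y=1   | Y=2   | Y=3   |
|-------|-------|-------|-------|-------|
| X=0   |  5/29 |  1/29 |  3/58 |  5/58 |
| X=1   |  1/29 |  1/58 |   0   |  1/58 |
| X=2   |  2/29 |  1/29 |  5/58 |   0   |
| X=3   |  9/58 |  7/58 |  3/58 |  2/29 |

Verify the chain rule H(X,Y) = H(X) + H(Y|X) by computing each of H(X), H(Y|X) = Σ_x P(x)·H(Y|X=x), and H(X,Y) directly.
H(X) = 1.7798 bits, H(Y|X) = 1.7311 bits, H(X,Y) = 3.5109 bits

Marginal of X (row sums):
  P(X=0) = 5/29 + 1/29 + 3/58 + 5/58 = 10/29
  P(X=1) = 1/29 + 1/58 + 0 + 1/58 = 2/29
  P(X=2) = 2/29 + 1/29 + 5/58 + 0 = 11/58
  P(X=3) = 9/58 + 7/58 + 3/58 + 2/29 = 23/58
H(X) = -[(10/29)·log₂(10/29) + (2/29)·log₂(2/29) + (11/58)·log₂(11/58) + (23/58)·log₂(23/58)]
  = 0.52967 + 0.26607 + 0.45490 + 0.52917 = 1.7798 bits

H(Y|X) = Σ_x P(x)·H(Y|X=x):
  X=0: P(X=0) = 10/29, P(Y|X=0) = (1/2, 1/10, 3/20, 1/4) → H(Y|X=0) = 1.74274
  X=1: P(X=1) = 2/29, P(Y|X=1) = (1/2, 1/4, 0, 1/4) → H(Y|X=1) = 1.50000
  X=2: P(X=2) = 11/58, P(Y|X=2) = (4/11, 2/11, 5/11, 0) → H(Y|X=2) = 1.49492
  X=3: P(X=3) = 23/58, P(Y|X=3) = (9/23, 7/23, 3/23, 4/23) → H(Y|X=3) = 1.87418
H(Y|X) = (10/29)·1.74274 + (2/29)·1.50000 + (11/58)·1.49492 + (23/58)·1.87418 = 1.7311 bits

H(X,Y) = -Σ_{x,y} P(x,y) log₂ P(x,y). Per-cell terms -P(x,y)·log₂P(x,y):
  X=0: 0.43725, 0.16752, 0.22102, 0.30483
  X=1: 0.16752, 0.10100, 0.00000, 0.10100
  X=2: 0.26607, 0.16752, 0.30483, 0.00000
  X=3: 0.41711, 0.36818, 0.22102, 0.26607
  (cells with P = 0 contribute 0)
Sum of the 16 terms: H(X,Y) = 3.5109 bits

Chain rule check:
  H(X) + H(Y|X) = 1.7798 + 1.7311 = 3.5109 bits
  H(X,Y) = 3.5109 bits
✓ Chain rule verified.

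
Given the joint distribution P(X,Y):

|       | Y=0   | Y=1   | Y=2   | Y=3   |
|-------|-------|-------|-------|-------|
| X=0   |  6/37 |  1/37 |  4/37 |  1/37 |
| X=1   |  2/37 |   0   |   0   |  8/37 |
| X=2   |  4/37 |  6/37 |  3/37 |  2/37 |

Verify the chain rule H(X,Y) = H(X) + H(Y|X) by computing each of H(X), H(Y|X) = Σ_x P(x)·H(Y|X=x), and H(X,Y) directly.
H(X) = 1.5651 bits, H(Y|X) = 1.4883 bits, H(X,Y) = 3.0534 bits

Marginal of X (row sums):
  P(X=0) = 6/37 + 1/37 + 4/37 + 1/37 = 12/37
  P(X=1) = 2/37 + 0 + 0 + 8/37 = 10/37
  P(X=2) = 4/37 + 6/37 + 3/37 + 2/37 = 15/37
H(X) = -[(12/37)·log₂(12/37) + (10/37)·log₂(10/37) + (15/37)·log₂(15/37)]
  = 0.5269 + 0.5101 + 0.5281 = 1.5651 bits

H(Y|X) = Σ_x P(x)·H(Y|X=x):
  X=0: P(X=0) = 12/37, P(Y|X=0) = (1/2, 1/12, 1/3, 1/12) → H(Y|X=0) = 1.6258
  X=1: P(X=1) = 10/37, P(Y|X=1) = (1/5, 0, 0, 4/5) → H(Y|X=1) = 0.7219
  X=2: P(X=2) = 15/37, P(Y|X=2) = (4/15, 2/5, 1/5, 2/15) → H(Y|X=2) = 1.8892
H(Y|X) = (12/37)·1.6258 + (10/37)·0.7219 + (15/37)·1.8892 = 1.4883 bits

H(X,Y) = -Σ_{x,y} P(x,y) log₂ P(x,y). Per-cell terms -P(x,y)·log₂P(x,y):
  X=0: 0.4256, 0.1408, 0.3470, 0.1408
  X=1: 0.2275, 0.0000, 0.0000, 0.4777
  X=2: 0.3470, 0.4256, 0.2939, 0.2275
  (cells with P = 0 contribute 0)
Sum of the 12 terms: H(X,Y) = 3.0534 bits

Chain rule check:
  H(X) + H(Y|X) = 1.5651 + 1.4883 = 3.0534 bits
  H(X,Y) = 3.0534 bits
✓ Chain rule verified.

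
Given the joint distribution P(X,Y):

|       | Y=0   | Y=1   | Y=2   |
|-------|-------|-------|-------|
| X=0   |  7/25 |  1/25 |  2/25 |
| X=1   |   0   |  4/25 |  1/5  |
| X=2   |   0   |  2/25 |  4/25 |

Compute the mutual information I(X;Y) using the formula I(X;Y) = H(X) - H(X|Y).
0.5097 bits

I(X;Y) = H(X) - H(X|Y)

Marginal of X (row sums):
  P(X=0) = 7/25 + 1/25 + 2/25 = 2/5
  P(X=1) = 0 + 4/25 + 1/5 = 9/25
  P(X=2) = 0 + 2/25 + 4/25 = 6/25
H(X) = -[(2/5)·log₂(2/5) + (9/25)·log₂(9/25) + (6/25)·log₂(6/25)]
  = 0.5288 + 0.5306 + 0.4941 = 1.5535 bits

Marginal of Y (column sums):
  P(Y=0) = 7/25 + 0 + 0 = 7/25
  P(Y=1) = 1/25 + 4/25 + 2/25 = 7/25
  P(Y=2) = 2/25 + 1/5 + 4/25 = 11/25
H(X|Y) = Σ_y P(y)·H(X|Y=y):
  Y=0: P(Y=0) = 7/25, P(X|Y=0) = (1, 0, 0) → H(X|Y=0) = 0.0000
  Y=1: P(Y=1) = 7/25, P(X|Y=1) = (1/7, 4/7, 2/7) → H(X|Y=1) = 1.3788
  Y=2: P(Y=2) = 11/25, P(X|Y=2) = (2/11, 5/11, 4/11) → H(X|Y=2) = 1.4949
H(X|Y) = (7/25)·0.0000 + (7/25)·1.3788 + (11/25)·1.4949 = 1.0438 bits

I(X;Y) = H(X) - H(X|Y) = 1.5535 - 1.0438 = 0.5097 bits

Cross-check via I(X;Y) = H(X) + H(Y) - H(X,Y): computing H(Y) from the column sums and H(X,Y) from the 9 cells in the same way gives H(Y) = 1.5496 bits and H(X,Y) = 2.5934 bits, so
I(X;Y) = 1.5535 + 1.5496 - 2.5934 = 0.5097 bits ✓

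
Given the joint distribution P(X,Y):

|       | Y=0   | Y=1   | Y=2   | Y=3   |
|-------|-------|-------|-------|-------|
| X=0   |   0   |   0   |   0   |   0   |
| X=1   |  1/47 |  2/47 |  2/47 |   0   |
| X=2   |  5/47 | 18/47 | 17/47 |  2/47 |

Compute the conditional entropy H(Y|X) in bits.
1.6156 bits

H(Y|X) = H(X,Y) - H(X)

H(X,Y) = -Σ_{x,y} P(x,y) log₂ P(x,y). Per-cell terms -P(x,y)·log₂P(x,y):
  X=0: 0.0000, 0.0000, 0.0000, 0.0000
  X=1: 0.1182, 0.1938, 0.1938, 0.0000
  X=2: 0.3439, 0.5303, 0.5307, 0.1938
  (cells with P = 0 contribute 0)
Sum of the 12 terms: H(X,Y) = 2.1045 bits

Marginal of X (row sums):
  P(X=0) = 0 + 0 + 0 + 0 = 0
  P(X=1) = 1/47 + 2/47 + 2/47 + 0 = 5/47
  P(X=2) = 5/47 + 18/47 + 17/47 + 2/47 = 42/47
H(X) = -[(5/47)·log₂(5/47) + (42/47)·log₂(42/47)]   (outcomes with P = 0 contribute 0)
  = 0.3439 + 0.1450 = 0.4889 bits

H(Y|X) = H(X,Y) - H(X) = 2.1045 - 0.4889 = 1.6156 bits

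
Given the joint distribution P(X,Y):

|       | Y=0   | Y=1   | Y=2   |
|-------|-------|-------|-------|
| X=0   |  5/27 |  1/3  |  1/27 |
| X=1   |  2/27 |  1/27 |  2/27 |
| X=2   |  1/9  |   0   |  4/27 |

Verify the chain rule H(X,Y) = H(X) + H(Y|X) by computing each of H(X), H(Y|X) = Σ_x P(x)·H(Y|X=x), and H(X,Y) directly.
H(X) = 1.4266 bits, H(Y|X) = 1.2211 bits, H(X,Y) = 2.6477 bits

Marginal of X (row sums):
  P(X=0) = 5/27 + 1/3 + 1/27 = 5/9
  P(X=1) = 2/27 + 1/27 + 2/27 = 5/27
  P(X=2) = 1/9 + 0 + 4/27 = 7/27
H(X) = -[(5/9)·log₂(5/9) + (5/27)·log₂(5/27) + (7/27)·log₂(7/27)]
  = 0.47111 + 0.45055 + 0.50492 = 1.4266 bits

H(Y|X) = Σ_x P(x)·H(Y|X=x):
  X=0: P(X=0) = 5/9, P(Y|X=0) = (1/3, 3/5, 1/15) → H(Y|X=0) = 1.23096
  X=1: P(X=1) = 5/27, P(Y|X=1) = (2/5, 1/5, 2/5) → H(Y|X=1) = 1.52193
  X=2: P(X=2) = 7/27, P(Y|X=2) = (3/7, 0, 4/7) → H(Y|X=2) = 0.98523
H(Y|X) = (5/9)·1.23096 + (5/27)·1.52193 + (7/27)·0.98523 = 1.2211 bits

H(X,Y) = -Σ_{x,y} P(x,y) log₂ P(x,y). Per-cell terms -P(x,y)·log₂P(x,y):
  X=0: 0.45055, 0.52832, 0.17611
  X=1: 0.27814, 0.17611, 0.27814
  X=2: 0.35221, 0.00000, 0.40813
  (cells with P = 0 contribute 0)
Sum of the 9 terms: H(X,Y) = 2.6477 bits

Chain rule check:
  H(X) + H(Y|X) = 1.4266 + 1.2211 = 2.6477 bits
  H(X,Y) = 2.6477 bits
✓ Chain rule verified.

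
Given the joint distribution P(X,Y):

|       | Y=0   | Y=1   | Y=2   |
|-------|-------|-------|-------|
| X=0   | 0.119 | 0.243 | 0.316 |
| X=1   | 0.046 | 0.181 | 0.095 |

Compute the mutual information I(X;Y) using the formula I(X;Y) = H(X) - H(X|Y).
0.0277 bits

I(X;Y) = H(X) - H(X|Y)

Marginal of X (row sums):
  P(X=0) = 0.119 + 0.243 + 0.316 = 0.678
  P(X=1) = 0.046 + 0.181 + 0.095 = 0.322
H(X) = -[0.678·log₂(0.678) + 0.322·log₂(0.322)]
  = 0.3801158 + 0.5264273 = 0.9065431 bits

Marginal of Y (column sums):
  P(Y=0) = 0.119 + 0.046 = 0.165
  P(Y=1) = 0.243 + 0.181 = 0.424
  P(Y=2) = 0.316 + 0.095 = 0.411
H(X|Y) = Σ_y P(y)·H(X|Y=y):
  Y=0: P(Y=0) = 0.165, P(X|Y=0) = (119/165, 46/165) → H(X|Y=0) = 0.8537939
  Y=1: P(Y=1) = 0.424, P(X|Y=1) = (243/424, 181/424) → H(X|Y=1) = 0.9845206
  Y=2: P(Y=2) = 0.411, P(X|Y=2) = (316/411, 95/411) → H(X|Y=2) = 0.7799995
H(X|Y) = 0.165·0.8537939 + 0.424·0.9845206 + 0.411·0.7799995 = 0.8788925 bits

I(X;Y) = H(X) - H(X|Y) = 0.9065431 - 0.8788925 = 0.0277 bits

Cross-check via I(X;Y) = H(X) + H(Y) - H(X,Y): computing H(Y) from the column sums and H(X,Y) from the 6 cells in the same way gives H(Y) = 1.4809921 bits and H(X,Y) = 2.3598846 bits, so
I(X;Y) = 0.9065431 + 1.4809921 - 2.3598846 = 0.0277 bits ✓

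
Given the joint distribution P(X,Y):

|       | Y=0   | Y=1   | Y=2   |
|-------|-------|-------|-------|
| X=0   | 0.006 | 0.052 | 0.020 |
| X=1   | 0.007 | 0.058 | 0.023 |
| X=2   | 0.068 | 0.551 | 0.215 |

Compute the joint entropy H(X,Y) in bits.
2.0068 bits

H(X,Y) = -Σ_{x,y} P(x,y) log₂ P(x,y). Per-cell terms -P(x,y)·log₂P(x,y):
  X=0: 0.04428, 0.22180, 0.11288
  X=1: 0.05011, 0.23825, 0.12517
  X=2: 0.26373, 0.47379, 0.47678
Sum of the 9 terms: H(X,Y) = 2.0068 bits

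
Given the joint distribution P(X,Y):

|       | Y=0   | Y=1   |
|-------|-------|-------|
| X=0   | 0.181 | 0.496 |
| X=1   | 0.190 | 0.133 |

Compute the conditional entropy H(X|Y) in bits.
0.8390 bits

H(X|Y) = H(X,Y) - H(Y)

H(X,Y) = -Σ_{x,y} P(x,y) log₂ P(x,y). Per-cell terms -P(x,y)·log₂P(x,y):
  X=0: 0.44633, 0.50175
  X=1: 0.45523, 0.38710
Sum of the 4 terms: H(X,Y) = 1.7904 bits

Marginal of Y (column sums):
  P(Y=0) = 0.181 + 0.190 = 0.371
  P(Y=1) = 0.496 + 0.133 = 0.629
H(Y) = -[0.371·log₂(0.371) + 0.629·log₂(0.629)]
  = 0.53072 + 0.42072 = 0.9514 bits

H(X|Y) = H(X,Y) - H(Y) = 1.7904 - 0.9514 = 0.8390 bits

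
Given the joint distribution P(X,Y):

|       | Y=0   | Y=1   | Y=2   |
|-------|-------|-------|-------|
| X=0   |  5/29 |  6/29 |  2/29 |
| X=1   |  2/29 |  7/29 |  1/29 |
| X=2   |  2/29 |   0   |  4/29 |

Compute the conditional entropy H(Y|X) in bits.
1.2436 bits

H(Y|X) = H(X,Y) - H(X)

H(X,Y) = -Σ_{x,y} P(x,y) log₂ P(x,y). Per-cell terms -P(x,y)·log₂P(x,y):
  X=0: 0.4372505, 0.4702797, 0.2660677
  X=1: 0.2660677, 0.4949787, 0.1675166
  X=2: 0.2660677, 0.0000000, 0.3942043
  (cells with P = 0 contribute 0)
Sum of the 9 terms: H(X,Y) = 2.762433 bits

Marginal of X (row sums):
  P(X=0) = 5/29 + 6/29 + 2/29 = 13/29
  P(X=1) = 2/29 + 7/29 + 1/29 = 10/29
  P(X=2) = 2/29 + 0 + 4/29 = 6/29
H(X) = -[(13/29)·log₂(13/29) + (10/29)·log₂(10/29) + (6/29)·log₂(6/29)]
  = 0.5188978 + 0.5296734 + 0.4702797 = 1.518851 bits

H(Y|X) = H(X,Y) - H(X) = 2.762433 - 1.518851 = 1.2436 bits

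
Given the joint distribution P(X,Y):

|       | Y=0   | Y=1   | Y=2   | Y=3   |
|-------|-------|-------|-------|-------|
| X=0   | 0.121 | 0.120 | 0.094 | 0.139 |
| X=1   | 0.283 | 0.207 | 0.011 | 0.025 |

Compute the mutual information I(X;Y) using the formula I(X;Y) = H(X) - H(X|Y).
0.1803 bits

I(X;Y) = H(X) - H(X|Y)

Marginal of X (row sums):
  P(X=0) = 0.121 + 0.120 + 0.094 + 0.139 = 0.474
  P(X=1) = 0.283 + 0.207 + 0.011 + 0.025 = 0.526
H(X) = -[0.474·log₂(0.474) + 0.526·log₂(0.526)]
  = 0.5105 + 0.4875 = 0.9980 bits

Marginal of Y (column sums):
  P(Y=0) = 0.121 + 0.283 = 0.404
  P(Y=1) = 0.120 + 0.207 = 0.327
  P(Y=2) = 0.094 + 0.011 = 0.105
  P(Y=3) = 0.139 + 0.025 = 0.164
H(X|Y) = Σ_y P(y)·H(X|Y=y):
  Y=0: P(Y=0) = 0.404, P(X|Y=0) = (121/404, 283/404) → H(X|Y=0) = 0.8807
  Y=1: P(Y=1) = 0.327, P(X|Y=1) = (40/109, 69/109) → H(X|Y=1) = 0.9483
  Y=2: P(Y=2) = 0.105, P(X|Y=2) = (94/105, 11/105) → H(X|Y=2) = 0.4839
  Y=3: P(Y=3) = 0.164, P(X|Y=3) = (139/164, 25/164) → H(X|Y=3) = 0.6159
H(X|Y) = 0.404·0.8807 + 0.327·0.9483 + 0.105·0.4839 + 0.164·0.6159 = 0.8177 bits

I(X;Y) = H(X) - H(X|Y) = 0.9980 - 0.8177 = 0.1803 bits

Cross-check via I(X;Y) = H(X) + H(Y) - H(X,Y): computing H(Y) from the column sums and H(X,Y) from the 8 cells in the same way gives H(Y) = 1.8248 bits and H(X,Y) = 2.6425 bits, so
I(X;Y) = 0.9980 + 1.8248 - 2.6425 = 0.1803 bits ✓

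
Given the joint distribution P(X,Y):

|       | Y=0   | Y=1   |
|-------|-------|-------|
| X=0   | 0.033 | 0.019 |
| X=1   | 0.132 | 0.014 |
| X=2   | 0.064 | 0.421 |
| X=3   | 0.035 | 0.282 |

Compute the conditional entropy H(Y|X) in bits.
0.5476 bits

H(Y|X) = H(X,Y) - H(X)

H(X,Y) = -Σ_{x,y} P(x,y) log₂ P(x,y). Per-cell terms -P(x,y)·log₂P(x,y):
  X=0: 0.1624, 0.1086
  X=1: 0.3856, 0.0862
  X=2: 0.2538, 0.5255
  X=3: 0.1693, 0.5150
Sum of the 8 terms: H(X,Y) = 2.2064 bits

Marginal of X (row sums):
  P(X=0) = 0.033 + 0.019 = 0.052
  P(X=1) = 0.132 + 0.014 = 0.146
  P(X=2) = 0.064 + 0.421 = 0.485
  P(X=3) = 0.035 + 0.282 = 0.317
H(X) = -[0.052·log₂(0.052) + 0.146·log₂(0.146) + 0.485·log₂(0.485) + 0.317·log₂(0.317)]
  = 0.2218 + 0.4053 + 0.5063 + 0.5254 = 1.6588 bits

H(Y|X) = H(X,Y) - H(X) = 2.2064 - 1.6588 = 0.5476 bits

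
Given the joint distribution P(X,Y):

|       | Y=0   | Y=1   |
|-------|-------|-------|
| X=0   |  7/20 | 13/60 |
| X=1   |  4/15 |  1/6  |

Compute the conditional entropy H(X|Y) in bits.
0.9871 bits

H(X|Y) = H(X,Y) - H(Y)

H(X,Y) = -Σ_{x,y} P(x,y) log₂ P(x,y). Per-cell terms -P(x,y)·log₂P(x,y):
  X=0: 0.5301, 0.4781
  X=1: 0.5085, 0.4308
Sum of the 4 terms: H(X,Y) = 1.9475 bits

Marginal of Y (column sums):
  P(Y=0) = 7/20 + 4/15 = 37/60
  P(Y=1) = 13/60 + 1/6 = 23/60
H(Y) = -[(37/60)·log₂(37/60) + (23/60)·log₂(23/60)]
  = 0.4301 + 0.5303 = 0.9604 bits

H(X|Y) = H(X,Y) - H(Y) = 1.9475 - 0.9604 = 0.9871 bits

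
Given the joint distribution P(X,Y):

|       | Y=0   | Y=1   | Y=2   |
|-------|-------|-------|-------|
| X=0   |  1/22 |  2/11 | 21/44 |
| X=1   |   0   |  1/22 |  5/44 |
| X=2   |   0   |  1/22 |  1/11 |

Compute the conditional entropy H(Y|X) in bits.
1.0658 bits

H(Y|X) = H(X,Y) - H(X)

H(X,Y) = -Σ_{x,y} P(x,y) log₂ P(x,y). Per-cell terms -P(x,y)·log₂P(x,y):
  X=0: 0.20270144, 0.44716939, 0.50930450
  X=1: 0.00000000, 0.20270144, 0.35653449
  X=2: 0.00000000, 0.20270144, 0.31449378
  (cells with P = 0 contribute 0)
Sum of the 9 terms: H(X,Y) = 2.2356065 bits

Marginal of X (row sums):
  P(X=0) = 1/22 + 2/11 + 21/44 = 31/44
  P(X=1) = 0 + 1/22 + 5/44 = 7/44
  P(X=2) = 0 + 1/22 + 1/11 = 3/22
H(X) = -[(31/44)·log₂(31/44) + (7/44)·log₂(7/44) + (3/22)·log₂(3/22)]
  = 0.35596124 + 0.42192129 + 0.39197306 = 1.1698556 bits

H(Y|X) = H(X,Y) - H(X) = 2.2356065 - 1.1698556 = 1.0658 bits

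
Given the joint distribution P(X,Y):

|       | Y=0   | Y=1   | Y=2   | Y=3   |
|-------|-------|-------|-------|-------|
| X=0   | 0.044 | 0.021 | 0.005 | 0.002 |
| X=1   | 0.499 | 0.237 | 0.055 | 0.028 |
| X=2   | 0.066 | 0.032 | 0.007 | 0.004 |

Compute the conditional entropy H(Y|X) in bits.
1.3807 bits

H(Y|X) = H(X,Y) - H(X)

H(X,Y) = -Σ_{x,y} P(x,y) log₂ P(x,y). Per-cell terms -P(x,y)·log₂P(x,y):
  X=0: 0.198280, 0.117043, 0.038219, 0.017932
  X=1: 0.500441, 0.492259, 0.230143, 0.144436
  X=2: 0.258812, 0.158905, 0.050109, 0.031863
Sum of the 12 terms: H(X,Y) = 2.238442 bits

Marginal of X (row sums):
  P(X=0) = 0.044 + 0.021 + 0.005 + 0.002 = 0.072
  P(X=1) = 0.499 + 0.237 + 0.055 + 0.028 = 0.819
  P(X=2) = 0.066 + 0.032 + 0.007 + 0.004 = 0.109
H(X) = -[0.072·log₂(0.072) + 0.819·log₂(0.819) + 0.109·log₂(0.109)]
  = 0.273302 + 0.235925 + 0.348538 = 0.857765 bits

H(Y|X) = H(X,Y) - H(X) = 2.238442 - 0.857765 = 1.3807 bits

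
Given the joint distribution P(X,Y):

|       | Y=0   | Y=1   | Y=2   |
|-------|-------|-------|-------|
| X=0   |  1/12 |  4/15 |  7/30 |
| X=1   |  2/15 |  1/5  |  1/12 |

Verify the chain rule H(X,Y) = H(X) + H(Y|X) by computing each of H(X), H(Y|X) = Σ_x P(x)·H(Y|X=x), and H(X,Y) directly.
H(X) = 0.9799 bits, H(Y|X) = 1.4680 bits, H(X,Y) = 2.4479 bits

Marginal of X (row sums):
  P(X=0) = 1/12 + 4/15 + 7/30 = 7/12
  P(X=1) = 2/15 + 1/5 + 1/12 = 5/12
H(X) = -[(7/12)·log₂(7/12) + (5/12)·log₂(5/12)]
  = 0.45360 + 0.52626 = 0.9799 bits

H(Y|X) = Σ_x P(x)·H(Y|X=x):
  X=0: P(X=0) = 7/12, P(Y|X=0) = (1/7, 16/35, 2/5) → H(Y|X=0) = 1.44607
  X=1: P(X=1) = 5/12, P(Y|X=1) = (8/25, 12/25, 1/5) → H(Y|X=1) = 1.49869
H(Y|X) = (7/12)·1.44607 + (5/12)·1.49869 = 1.4680 bits

H(X,Y) = -Σ_{x,y} P(x,y) log₂ P(x,y). Per-cell terms -P(x,y)·log₂P(x,y):
  X=0: 0.29875, 0.50850, 0.48989
  X=1: 0.38759, 0.46439, 0.29875
Sum of the 6 terms: H(X,Y) = 2.4479 bits

Chain rule check:
  H(X) + H(Y|X) = 0.9799 + 1.4680 = 2.4479 bits
  H(X,Y) = 2.4479 bits
✓ Chain rule verified.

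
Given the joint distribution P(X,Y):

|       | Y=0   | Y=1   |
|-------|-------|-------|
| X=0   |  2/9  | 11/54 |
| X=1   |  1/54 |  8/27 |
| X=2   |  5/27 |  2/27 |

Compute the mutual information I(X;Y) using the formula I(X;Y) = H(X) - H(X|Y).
0.2334 bits

I(X;Y) = H(X) - H(X|Y)

Marginal of X (row sums):
  P(X=0) = 2/9 + 11/54 = 23/54
  P(X=1) = 1/54 + 8/27 = 17/54
  P(X=2) = 5/27 + 2/27 = 7/27
H(X) = -[(23/54)·log₂(23/54) + (17/54)·log₂(17/54) + (7/27)·log₂(7/27)]
  = 0.5245 + 0.5249 + 0.5049 = 1.5543 bits

Marginal of Y (column sums):
  P(Y=0) = 2/9 + 1/54 + 5/27 = 23/54
  P(Y=1) = 11/54 + 8/27 + 2/27 = 31/54
H(X|Y) = Σ_y P(y)·H(X|Y=y):
  Y=0: P(Y=0) = 23/54, P(X|Y=0) = (12/23, 1/23, 10/23) → H(X|Y=0) = 1.2088
  Y=1: P(Y=1) = 31/54, P(X|Y=1) = (11/31, 16/31, 4/31) → H(X|Y=1) = 1.4041
H(X|Y) = (23/54)·1.2088 + (31/54)·1.4041 = 1.3209 bits

I(X;Y) = H(X) - H(X|Y) = 1.5543 - 1.3209 = 0.2334 bits

Cross-check via I(X;Y) = H(X) + H(Y) - H(X,Y): computing H(Y) from the column sums and H(X,Y) from the 6 cells in the same way gives H(Y) = 0.9841 bits and H(X,Y) = 2.3050 bits, so
I(X;Y) = 1.5543 + 0.9841 - 2.3050 = 0.2334 bits ✓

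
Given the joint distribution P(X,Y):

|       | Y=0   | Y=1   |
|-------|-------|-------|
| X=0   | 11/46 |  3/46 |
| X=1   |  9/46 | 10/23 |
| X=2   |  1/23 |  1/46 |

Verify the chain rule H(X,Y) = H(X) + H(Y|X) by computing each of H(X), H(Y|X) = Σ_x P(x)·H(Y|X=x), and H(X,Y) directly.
H(X) = 1.1988 bits, H(Y|X) = 0.8514 bits, H(X,Y) = 2.0502 bits

Marginal of X (row sums):
  P(X=0) = 11/46 + 3/46 = 7/23
  P(X=1) = 9/46 + 10/23 = 29/46
  P(X=2) = 1/23 + 1/46 = 3/46
H(X) = -[(7/23)·log₂(7/23) + (29/46)·log₂(29/46) + (3/46)·log₂(3/46)]
  = 0.5223 + 0.4196 + 0.2569 = 1.1988 bits

H(Y|X) = Σ_x P(x)·H(Y|X=x):
  X=0: P(X=0) = 7/23, P(Y|X=0) = (11/14, 3/14) → H(Y|X=0) = 0.7496
  X=1: P(X=1) = 29/46, P(Y|X=1) = (9/29, 20/29) → H(Y|X=1) = 0.8936
  X=2: P(X=2) = 3/46, P(Y|X=2) = (2/3, 1/3) → H(Y|X=2) = 0.9183
H(Y|X) = (7/23)·0.7496 + (29/46)·0.8936 + (3/46)·0.9183 = 0.8514 bits

H(X,Y) = -Σ_{x,y} P(x,y) log₂ P(x,y). Per-cell terms -P(x,y)·log₂P(x,y):
  X=0: 0.4936, 0.2569
  X=1: 0.4605, 0.5224
  X=2: 0.1967, 0.1201
Sum of the 6 terms: H(X,Y) = 2.0502 bits

Chain rule check:
  H(X) + H(Y|X) = 1.1988 + 0.8514 = 2.0502 bits
  H(X,Y) = 2.0502 bits
✓ Chain rule verified.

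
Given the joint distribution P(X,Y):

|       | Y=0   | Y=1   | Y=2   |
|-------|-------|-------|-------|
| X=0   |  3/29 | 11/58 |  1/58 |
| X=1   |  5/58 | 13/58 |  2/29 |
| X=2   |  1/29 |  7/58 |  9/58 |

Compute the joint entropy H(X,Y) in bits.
2.9018 bits

H(X,Y) = -Σ_{x,y} P(x,y) log₂ P(x,y). Per-cell terms -P(x,y)·log₂P(x,y):
  X=0: 0.3386, 0.4549, 0.1010
  X=1: 0.3048, 0.4836, 0.2661
  X=2: 0.1675, 0.3682, 0.4171
Sum of the 9 terms: H(X,Y) = 2.9018 bits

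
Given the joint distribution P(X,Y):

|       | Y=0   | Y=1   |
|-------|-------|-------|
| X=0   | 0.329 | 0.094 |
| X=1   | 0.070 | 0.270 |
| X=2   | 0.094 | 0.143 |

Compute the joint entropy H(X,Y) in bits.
2.3488 bits

H(X,Y) = -Σ_{x,y} P(x,y) log₂ P(x,y). Per-cell terms -P(x,y)·log₂P(x,y):
  X=0: 0.52766, 0.32065
  X=1: 0.26856, 0.51002
  X=2: 0.32065, 0.40125
Sum of the 6 terms: H(X,Y) = 2.3488 bits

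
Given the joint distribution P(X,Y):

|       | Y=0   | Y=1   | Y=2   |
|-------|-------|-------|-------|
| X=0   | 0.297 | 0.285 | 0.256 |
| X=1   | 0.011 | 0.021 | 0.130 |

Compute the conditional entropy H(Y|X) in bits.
1.4717 bits

H(Y|X) = H(X,Y) - H(X)

H(X,Y) = -Σ_{x,y} P(x,y) log₂ P(x,y). Per-cell terms -P(x,y)·log₂P(x,y):
  X=0: 0.52019, 0.51613, 0.50324
  X=1: 0.07157, 0.11704, 0.38264
Sum of the 6 terms: H(X,Y) = 2.1108 bits

Marginal of X (row sums):
  P(X=0) = 0.297 + 0.285 + 0.256 = 0.838
  P(X=1) = 0.011 + 0.021 + 0.130 = 0.162
H(X) = -[0.838·log₂(0.838) + 0.162·log₂(0.162)]
  = 0.21367 + 0.42540 = 0.6391 bits

H(Y|X) = H(X,Y) - H(X) = 2.1108 - 0.6391 = 1.4717 bits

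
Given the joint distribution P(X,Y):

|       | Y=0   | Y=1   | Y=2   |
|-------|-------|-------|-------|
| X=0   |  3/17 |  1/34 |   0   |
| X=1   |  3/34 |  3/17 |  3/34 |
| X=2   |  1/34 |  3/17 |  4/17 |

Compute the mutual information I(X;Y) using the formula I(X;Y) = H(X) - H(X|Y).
0.3635 bits

I(X;Y) = H(X) - H(X|Y)

Marginal of X (row sums):
  P(X=0) = 3/17 + 1/34 + 0 = 7/34
  P(X=1) = 3/34 + 3/17 + 3/34 = 6/17
  P(X=2) = 1/34 + 3/17 + 4/17 = 15/34
H(X) = -[(7/34)·log₂(7/34) + (6/17)·log₂(6/17) + (15/34)·log₂(15/34)]
  = 0.469434 + 0.530294 + 0.520841 = 1.52057 bits

Marginal of Y (column sums):
  P(Y=0) = 3/17 + 3/34 + 1/34 = 5/17
  P(Y=1) = 1/34 + 3/17 + 3/17 = 13/34
  P(Y=2) = 0 + 3/34 + 4/17 = 11/34
H(X|Y) = Σ_y P(y)·H(X|Y=y):
  Y=0: P(Y=0) = 5/17, P(X|Y=0) = (3/5, 3/10, 1/10) → H(X|Y=0) = 1.295462
  Y=1: P(Y=1) = 13/34, P(X|Y=1) = (1/13, 6/13, 6/13) → H(X|Y=1) = 1.314320
  Y=2: P(Y=2) = 11/34, P(X|Y=2) = (0, 3/11, 8/11) → H(X|Y=2) = 0.845351
H(X|Y) = (5/17)·1.295462 + (13/34)·1.314320 + (11/34)·0.845351 = 1.15705 bits

I(X;Y) = H(X) - H(X|Y) = 1.52057 - 1.15705 = 0.3635 bits

Cross-check via I(X;Y) = H(X) + H(Y) - H(X,Y): computing H(Y) from the column sums and H(X,Y) from the 9 cells in the same way gives H(Y) = 1.57632 bits and H(X,Y) = 2.73337 bits, so
I(X;Y) = 1.52057 + 1.57632 - 2.73337 = 0.3635 bits ✓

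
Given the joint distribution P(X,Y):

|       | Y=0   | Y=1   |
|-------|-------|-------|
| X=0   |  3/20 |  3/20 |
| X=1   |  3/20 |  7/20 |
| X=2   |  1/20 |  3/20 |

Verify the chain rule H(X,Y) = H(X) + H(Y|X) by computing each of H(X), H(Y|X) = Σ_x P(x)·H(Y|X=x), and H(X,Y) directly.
H(X) = 1.4855 bits, H(Y|X) = 0.9029 bits, H(X,Y) = 2.3884 bits

Marginal of X (row sums):
  P(X=0) = 3/20 + 3/20 = 3/10
  P(X=1) = 3/20 + 7/20 = 1/2
  P(X=2) = 1/20 + 3/20 = 1/5
H(X) = -[(3/10)·log₂(3/10) + (1/2)·log₂(1/2) + (1/5)·log₂(1/5)]
  = 0.52109 + 0.50000 + 0.46439 = 1.4855 bits

H(Y|X) = Σ_x P(x)·H(Y|X=x):
  X=0: P(X=0) = 3/10, P(Y|X=0) = (1/2, 1/2) → H(Y|X=0) = 1.00000
  X=1: P(X=1) = 1/2, P(Y|X=1) = (3/10, 7/10) → H(Y|X=1) = 0.88129
  X=2: P(X=2) = 1/5, P(Y|X=2) = (1/4, 3/4) → H(Y|X=2) = 0.81128
H(Y|X) = (3/10)·1.00000 + (1/2)·0.88129 + (1/5)·0.81128 = 0.9029 bits

H(X,Y) = -Σ_{x,y} P(x,y) log₂ P(x,y). Per-cell terms -P(x,y)·log₂P(x,y):
  X=0: 0.41054, 0.41054
  X=1: 0.41054, 0.53010
  X=2: 0.21610, 0.41054
Sum of the 6 terms: H(X,Y) = 2.3884 bits

Chain rule check:
  H(X) + H(Y|X) = 1.4855 + 0.9029 = 2.3884 bits
  H(X,Y) = 2.3884 bits
✓ Chain rule verified.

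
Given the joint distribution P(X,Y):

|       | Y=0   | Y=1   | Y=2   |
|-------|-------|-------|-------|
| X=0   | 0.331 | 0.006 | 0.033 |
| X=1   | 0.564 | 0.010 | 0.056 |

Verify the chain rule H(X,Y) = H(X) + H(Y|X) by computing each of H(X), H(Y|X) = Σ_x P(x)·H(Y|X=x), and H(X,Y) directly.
H(X) = 0.9507 bits, H(Y|X) = 0.5493 bits, H(X,Y) = 1.5000 bits

Marginal of X (row sums):
  P(X=0) = 0.331 + 0.006 + 0.033 = 0.370
  P(X=1) = 0.564 + 0.010 + 0.056 = 0.630
H(X) = -[0.370·log₂(0.370) + 0.630·log₂(0.630)]
  = 0.53073 + 0.41994 = 0.9507 bits

H(Y|X) = Σ_x P(x)·H(Y|X=x):
  X=0: P(X=0) = 0.370, P(Y|X=0) = (331/370, 3/185, 33/370) → H(Y|X=0) = 0.55119
  X=1: P(X=1) = 0.630, P(Y|X=1) = (94/105, 1/63, 4/45) → H(Y|X=1) = 0.54820
H(Y|X) = 0.370·0.55119 + 0.630·0.54820 = 0.5493 bits

H(X,Y) = -Σ_{x,y} P(x,y) log₂ P(x,y). Per-cell terms -P(x,y)·log₂P(x,y):
  X=0: 0.52798, 0.04428, 0.16241
  X=1: 0.46600, 0.06644, 0.23287
Sum of the 6 terms: H(X,Y) = 1.5000 bits

Chain rule check:
  H(X) + H(Y|X) = 0.9507 + 0.5493 = 1.5000 bits
  H(X,Y) = 1.5000 bits
✓ Chain rule verified.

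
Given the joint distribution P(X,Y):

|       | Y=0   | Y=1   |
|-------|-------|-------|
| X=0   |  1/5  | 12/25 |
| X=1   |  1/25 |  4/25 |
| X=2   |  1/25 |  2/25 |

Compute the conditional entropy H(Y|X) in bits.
0.8489 bits

H(Y|X) = H(X,Y) - H(X)

H(X,Y) = -Σ_{x,y} P(x,y) log₂ P(x,y). Per-cell terms -P(x,y)·log₂P(x,y):
  X=0: 0.46439, 0.50827
  X=1: 0.18575, 0.42302
  X=2: 0.18575, 0.29151
Sum of the 6 terms: H(X,Y) = 2.0587 bits

Marginal of X (row sums):
  P(X=0) = 1/5 + 12/25 = 17/25
  P(X=1) = 1/25 + 4/25 = 1/5
  P(X=2) = 1/25 + 2/25 = 3/25
H(X) = -[(17/25)·log₂(17/25) + (1/5)·log₂(1/5) + (3/25)·log₂(3/25)]
  = 0.37835 + 0.46439 + 0.36707 = 1.2098 bits

H(Y|X) = H(X,Y) - H(X) = 2.0587 - 1.2098 = 0.8489 bits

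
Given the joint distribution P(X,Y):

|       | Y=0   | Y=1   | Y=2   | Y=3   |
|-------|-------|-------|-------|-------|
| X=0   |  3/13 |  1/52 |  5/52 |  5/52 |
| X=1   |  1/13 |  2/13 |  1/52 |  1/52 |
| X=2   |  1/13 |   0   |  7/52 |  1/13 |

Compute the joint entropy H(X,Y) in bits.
3.1256 bits

H(X,Y) = -Σ_{x,y} P(x,y) log₂ P(x,y). Per-cell terms -P(x,y)·log₂P(x,y):
  X=0: 0.4882, 0.1096, 0.3249, 0.3249
  X=1: 0.2846, 0.4155, 0.1096, 0.1096
  X=2: 0.2846, 0.0000, 0.3895, 0.2846
  (cells with P = 0 contribute 0)
Sum of the 12 terms: H(X,Y) = 3.1256 bits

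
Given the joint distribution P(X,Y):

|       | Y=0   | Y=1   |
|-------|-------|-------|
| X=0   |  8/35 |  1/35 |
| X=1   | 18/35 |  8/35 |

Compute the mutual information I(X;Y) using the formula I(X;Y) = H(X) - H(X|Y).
0.0315 bits

I(X;Y) = H(X) - H(X|Y)

Marginal of X (row sums):
  P(X=0) = 8/35 + 1/35 = 9/35
  P(X=1) = 18/35 + 8/35 = 26/35
H(X) = -[(9/35)·log₂(9/35) + (26/35)·log₂(26/35)]
  = 0.5038 + 0.3186 = 0.8224 bits

Marginal of Y (column sums):
  P(Y=0) = 8/35 + 18/35 = 26/35
  P(Y=1) = 1/35 + 8/35 = 9/35
H(X|Y) = Σ_y P(y)·H(X|Y=y):
  Y=0: P(Y=0) = 26/35, P(X|Y=0) = (4/13, 9/13) → H(X|Y=0) = 0.8905
  Y=1: P(Y=1) = 9/35, P(X|Y=1) = (1/9, 8/9) → H(X|Y=1) = 0.5033
H(X|Y) = (26/35)·0.8905 + (9/35)·0.5033 = 0.7909 bits

I(X;Y) = H(X) - H(X|Y) = 0.8224 - 0.7909 = 0.0315 bits

Cross-check via I(X;Y) = H(X) + H(Y) - H(X,Y): computing H(Y) from the column sums and H(X,Y) from the 4 cells in the same way gives H(Y) = 0.8224 bits and H(X,Y) = 1.6133 bits, so
I(X;Y) = 0.8224 + 0.8224 - 1.6133 = 0.0315 bits ✓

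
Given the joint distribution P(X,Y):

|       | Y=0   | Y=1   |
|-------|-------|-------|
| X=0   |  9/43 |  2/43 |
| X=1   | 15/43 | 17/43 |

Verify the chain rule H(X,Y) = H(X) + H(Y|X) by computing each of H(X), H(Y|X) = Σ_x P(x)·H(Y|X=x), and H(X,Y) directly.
H(X) = 0.8204 bits, H(Y|X) = 0.9171 bits, H(X,Y) = 1.7374 bits

Marginal of X (row sums):
  P(X=0) = 9/43 + 2/43 = 11/43
  P(X=1) = 15/43 + 17/43 = 32/43
H(X) = -[(11/43)·log₂(11/43) + (32/43)·log₂(32/43)]
  = 0.50314 + 0.31722 = 0.8204 bits

H(Y|X) = Σ_x P(x)·H(Y|X=x):
  X=0: P(X=0) = 11/43, P(Y|X=0) = (9/11, 2/11) → H(Y|X=0) = 0.68404
  X=1: P(X=1) = 32/43, P(Y|X=1) = (15/32, 17/32) → H(Y|X=1) = 0.99718
H(Y|X) = (11/43)·0.68404 + (32/43)·0.99718 = 0.9171 bits

H(X,Y) = -Σ_{x,y} P(x,y) log₂ P(x,y). Per-cell terms -P(x,y)·log₂P(x,y):
  X=0: 0.47226, 0.20587
  X=1: 0.53001, 0.52929
Sum of the 4 terms: H(X,Y) = 1.7374 bits

Chain rule check:
  H(X) + H(Y|X) = 0.8204 + 0.9171 = 1.7375 bits
  H(X,Y) = 1.7374 bits
✓ Chain rule verified (Δ = 0.0001 is 4-dp rounding noise: each of the three values was rounded independently).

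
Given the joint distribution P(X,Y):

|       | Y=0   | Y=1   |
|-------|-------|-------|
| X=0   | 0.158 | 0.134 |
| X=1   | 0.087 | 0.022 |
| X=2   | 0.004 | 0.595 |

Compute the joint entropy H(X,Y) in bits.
1.7143 bits

H(X,Y) = -Σ_{x,y} P(x,y) log₂ P(x,y). Per-cell terms -P(x,y)·log₂P(x,y):
  X=0: 0.42060, 0.38856
  X=1: 0.30649, 0.12114
  X=2: 0.03186, 0.44568
Sum of the 6 terms: H(X,Y) = 1.7143 bits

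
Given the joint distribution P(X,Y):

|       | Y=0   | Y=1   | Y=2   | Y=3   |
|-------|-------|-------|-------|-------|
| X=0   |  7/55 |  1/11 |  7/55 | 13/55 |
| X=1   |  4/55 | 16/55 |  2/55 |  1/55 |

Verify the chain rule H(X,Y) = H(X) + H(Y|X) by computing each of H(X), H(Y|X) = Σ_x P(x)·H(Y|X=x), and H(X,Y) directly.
H(X) = 0.9806 bits, H(Y|X) = 1.6550 bits, H(X,Y) = 2.6356 bits

Marginal of X (row sums):
  P(X=0) = 7/55 + 1/11 + 7/55 + 13/55 = 32/55
  P(X=1) = 4/55 + 16/55 + 2/55 + 1/55 = 23/55
H(X) = -[(32/55)·log₂(32/55) + (23/55)·log₂(23/55)]
  = 0.4546 + 0.5260 = 0.9806 bits

H(Y|X) = Σ_x P(x)·H(Y|X=x):
  X=0: P(X=0) = 32/55, P(Y|X=0) = (7/32, 5/32, 7/32, 13/32) → H(Y|X=0) = 1.9057
  X=1: P(X=1) = 23/55, P(Y|X=1) = (4/23, 16/23, 2/23, 1/23) → H(Y|X=1) = 1.3062
H(Y|X) = (32/55)·1.9057 + (23/55)·1.3062 = 1.6550 bits

H(X,Y) = -Σ_{x,y} P(x,y) log₂ P(x,y). Per-cell terms -P(x,y)·log₂P(x,y):
  X=0: 0.3785, 0.3145, 0.3785, 0.4919
  X=1: 0.2750, 0.5182, 0.1739, 0.1051
Sum of the 8 terms: H(X,Y) = 2.6356 bits

Chain rule check:
  H(X) + H(Y|X) = 0.9806 + 1.6550 = 2.6356 bits
  H(X,Y) = 2.6356 bits
✓ Chain rule verified.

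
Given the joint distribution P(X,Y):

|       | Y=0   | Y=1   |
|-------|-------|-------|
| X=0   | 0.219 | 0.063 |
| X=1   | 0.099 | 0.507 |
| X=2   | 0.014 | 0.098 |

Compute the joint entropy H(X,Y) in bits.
1.9729 bits

H(X,Y) = -Σ_{x,y} P(x,y) log₂ P(x,y). Per-cell terms -P(x,y)·log₂P(x,y):
  X=0: 0.47983, 0.25128
  X=1: 0.33031, 0.49683
  X=2: 0.08622, 0.32841
Sum of the 6 terms: H(X,Y) = 1.9729 bits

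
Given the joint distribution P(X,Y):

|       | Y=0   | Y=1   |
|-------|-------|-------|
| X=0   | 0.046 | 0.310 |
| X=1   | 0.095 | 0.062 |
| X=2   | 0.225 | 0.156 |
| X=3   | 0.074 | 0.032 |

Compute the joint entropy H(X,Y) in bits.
2.6387 bits

H(X,Y) = -Σ_{x,y} P(x,y) log₂ P(x,y). Per-cell terms -P(x,y)·log₂P(x,y):
  X=0: 0.20434, 0.52379
  X=1: 0.32261, 0.24872
  X=2: 0.48420, 0.41814
  X=3: 0.27797, 0.15891
Sum of the 8 terms: H(X,Y) = 2.6387 bits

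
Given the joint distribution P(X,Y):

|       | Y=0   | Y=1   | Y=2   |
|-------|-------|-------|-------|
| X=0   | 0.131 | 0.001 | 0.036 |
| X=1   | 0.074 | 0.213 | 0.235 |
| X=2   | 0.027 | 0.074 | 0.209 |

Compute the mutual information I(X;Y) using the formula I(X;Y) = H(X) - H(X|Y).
0.2586 bits

I(X;Y) = H(X) - H(X|Y)

Marginal of X (row sums):
  P(X=0) = 0.131 + 0.001 + 0.036 = 0.168
  P(X=1) = 0.074 + 0.213 + 0.235 = 0.522
  P(X=2) = 0.027 + 0.074 + 0.209 = 0.310
H(X) = -[0.168·log₂(0.168) + 0.522·log₂(0.522) + 0.310·log₂(0.310)]
  = 0.4323 + 0.4896 + 0.5238 = 1.4457 bits

Marginal of Y (column sums):
  P(Y=0) = 0.131 + 0.074 + 0.027 = 0.232
  P(Y=1) = 0.001 + 0.213 + 0.074 = 0.288
  P(Y=2) = 0.036 + 0.235 + 0.209 = 0.480
H(X|Y) = Σ_y P(y)·H(X|Y=y):
  Y=0: P(Y=0) = 0.232, P(X|Y=0) = (131/232, 37/116, 27/232) → H(X|Y=0) = 1.3526
  Y=1: P(Y=1) = 0.288, P(X|Y=1) = (1/288, 71/96, 37/144) → H(X|Y=1) = 0.8540
  Y=2: P(Y=2) = 0.480, P(X|Y=2) = (3/40, 47/96, 209/480) → H(X|Y=2) = 1.3070
H(X|Y) = 0.232·1.3526 + 0.288·0.8540 + 0.480·1.3070 = 1.1871 bits

I(X;Y) = H(X) - H(X|Y) = 1.4457 - 1.1871 = 0.2586 bits

Cross-check via I(X;Y) = H(X) + H(Y) - H(X,Y): computing H(Y) from the column sums and H(X,Y) from the 9 cells in the same way gives H(Y) = 1.5145 bits and H(X,Y) = 2.7016 bits, so
I(X;Y) = 1.4457 + 1.5145 - 2.7016 = 0.2586 bits ✓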